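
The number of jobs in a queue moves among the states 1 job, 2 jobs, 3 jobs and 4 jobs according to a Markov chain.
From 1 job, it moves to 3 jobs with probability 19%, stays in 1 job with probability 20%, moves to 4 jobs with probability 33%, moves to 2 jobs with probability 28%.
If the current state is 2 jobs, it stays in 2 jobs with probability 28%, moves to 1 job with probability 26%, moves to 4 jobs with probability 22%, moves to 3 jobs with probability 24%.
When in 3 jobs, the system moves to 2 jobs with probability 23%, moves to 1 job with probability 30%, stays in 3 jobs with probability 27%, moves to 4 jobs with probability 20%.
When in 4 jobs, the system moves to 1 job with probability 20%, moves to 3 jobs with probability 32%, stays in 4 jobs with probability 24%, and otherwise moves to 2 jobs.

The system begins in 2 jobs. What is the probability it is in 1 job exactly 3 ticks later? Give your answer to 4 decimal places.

0.2407

Propagate the distribution vector 3 ticks from 2 jobs.
After 0 ticks: (0.0000, 1.0000, 0.0000, 0.0000)
After 1 tick: (0.2600, 0.2800, 0.2400, 0.2200)
After 2 ticks: (0.2408, 0.2592, 0.2518, 0.2482)
After 3 ticks: (0.2407, 0.2575, 0.2554, 0.2464)
P(in 1 job after 3 ticks) = 0.2407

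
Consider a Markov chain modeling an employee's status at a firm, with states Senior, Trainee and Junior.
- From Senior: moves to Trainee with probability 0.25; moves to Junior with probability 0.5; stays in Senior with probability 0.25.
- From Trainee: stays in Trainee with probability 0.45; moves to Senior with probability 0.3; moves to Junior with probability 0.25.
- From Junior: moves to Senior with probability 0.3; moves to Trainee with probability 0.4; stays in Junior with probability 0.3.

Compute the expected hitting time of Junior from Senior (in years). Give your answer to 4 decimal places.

2.3704

Let t(s) be the expected number of years to first reach Junior from state s, with t(Junior) = 0. Conditioning on the first year:
t(Senior) = 1 + 0.25·t(Senior) + 0.25·t(Trainee)
t(Trainee) = 1 + 0.3·t(Senior) + 0.45·t(Trainee)
Solving: t(Senior) = 2.3704, t(Trainee) = 3.1111.
Expected years from Senior to Junior: 2.3704.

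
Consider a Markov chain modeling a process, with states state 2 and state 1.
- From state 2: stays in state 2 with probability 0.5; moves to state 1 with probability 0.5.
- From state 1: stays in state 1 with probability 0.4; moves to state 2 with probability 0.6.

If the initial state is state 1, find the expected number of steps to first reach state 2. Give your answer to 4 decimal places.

1.6667

Let t(s) be the expected number of steps to first reach state 2 from state s, with t(state 2) = 0. Conditioning on the first step:
t(state 1) = 1 + 0.4·t(state 1)
Solving: t(state 1) = 1.6667.
Expected steps from state 1 to state 2: 1.6667.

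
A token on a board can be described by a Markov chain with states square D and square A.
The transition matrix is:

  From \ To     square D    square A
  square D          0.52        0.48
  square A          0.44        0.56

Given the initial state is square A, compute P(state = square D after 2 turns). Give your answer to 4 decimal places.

Sum over the intermediate state after 1 turn:
P = P(square A→square D)·P(square D→square D) + P(square A→square A)·P(square A→square D)
  = 0.44×0.52 + 0.56×0.44
  = 0.2288 + 0.2464 = 0.4752

0.4752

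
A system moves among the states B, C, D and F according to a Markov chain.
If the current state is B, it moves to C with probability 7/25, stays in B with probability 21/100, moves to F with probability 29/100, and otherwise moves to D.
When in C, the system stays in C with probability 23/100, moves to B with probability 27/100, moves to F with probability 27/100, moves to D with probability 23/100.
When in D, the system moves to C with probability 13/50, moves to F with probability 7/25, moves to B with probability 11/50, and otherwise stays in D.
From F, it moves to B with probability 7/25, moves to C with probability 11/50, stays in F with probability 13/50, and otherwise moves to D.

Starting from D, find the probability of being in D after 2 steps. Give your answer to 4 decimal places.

Propagate the distribution vector 2 steps from D.
After 0 steps: (0.0000, 0.0000, 1.0000, 0.0000)
After 1 step: (0.2200, 0.2600, 0.2400, 0.2800)
After 2 steps: (0.2476, 0.2454, 0.2330, 0.2740)
P(in D after 2 steps) = 0.2330

0.2330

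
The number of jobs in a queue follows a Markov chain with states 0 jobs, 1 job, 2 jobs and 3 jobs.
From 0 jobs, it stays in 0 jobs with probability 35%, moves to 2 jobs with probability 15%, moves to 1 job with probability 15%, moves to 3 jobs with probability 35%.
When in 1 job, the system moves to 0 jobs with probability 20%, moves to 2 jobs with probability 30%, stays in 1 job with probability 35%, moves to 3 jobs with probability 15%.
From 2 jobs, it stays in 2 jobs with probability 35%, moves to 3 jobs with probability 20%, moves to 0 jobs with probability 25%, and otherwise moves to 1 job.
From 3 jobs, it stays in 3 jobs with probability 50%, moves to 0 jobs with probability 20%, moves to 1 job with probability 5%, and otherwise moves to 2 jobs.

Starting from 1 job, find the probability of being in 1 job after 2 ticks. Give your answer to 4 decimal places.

0.2200

Propagate the distribution vector 2 ticks from 1 job.
After 0 ticks: (0.0000, 1.0000, 0.0000, 0.0000)
After 1 tick: (0.2000, 0.3500, 0.3000, 0.1500)
After 2 ticks: (0.2450, 0.2200, 0.2775, 0.2575)
P(in 1 job after 2 ticks) = 0.2200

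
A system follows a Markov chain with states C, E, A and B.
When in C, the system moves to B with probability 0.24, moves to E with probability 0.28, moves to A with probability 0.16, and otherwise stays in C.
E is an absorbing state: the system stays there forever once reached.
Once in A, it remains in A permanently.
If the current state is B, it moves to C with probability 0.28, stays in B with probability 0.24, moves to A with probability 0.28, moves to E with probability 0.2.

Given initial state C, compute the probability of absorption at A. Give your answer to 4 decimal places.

0.4199

Let h(s) be the probability of absorption at A starting from transient state s. Then h(A) = 1 and h(E) = 0. By first-step analysis:
h(C) = 0.32·h(C) + 0.28·0 + 0.16·1 + 0.24·h(B)
h(B) = 0.28·h(C) + 0.2·0 + 0.28·1 + 0.24·h(B)
Solving: h(C) = 0.4199, h(B) = 0.5231.
Starting from C, the probability is 0.4199.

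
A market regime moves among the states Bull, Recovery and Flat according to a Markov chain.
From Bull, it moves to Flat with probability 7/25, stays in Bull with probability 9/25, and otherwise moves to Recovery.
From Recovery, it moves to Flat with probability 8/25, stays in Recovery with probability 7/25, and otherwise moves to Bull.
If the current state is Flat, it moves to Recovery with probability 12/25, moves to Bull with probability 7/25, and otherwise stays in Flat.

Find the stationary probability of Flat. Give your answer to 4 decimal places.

0.2833

Let the stationary distribution be π with π = πP and π_1 + π_2 + π_3 = 1.
π_1 = 0.36·π_1 + 0.4·π_2 + 0.28·π_3
π_2 = 0.36·π_1 + 0.28·π_2 + 0.48·π_3
Solving with the normalization constraint gives π = (0.3519, 0.3648, 0.2833).
So the stationary probability of Flat is 0.2833.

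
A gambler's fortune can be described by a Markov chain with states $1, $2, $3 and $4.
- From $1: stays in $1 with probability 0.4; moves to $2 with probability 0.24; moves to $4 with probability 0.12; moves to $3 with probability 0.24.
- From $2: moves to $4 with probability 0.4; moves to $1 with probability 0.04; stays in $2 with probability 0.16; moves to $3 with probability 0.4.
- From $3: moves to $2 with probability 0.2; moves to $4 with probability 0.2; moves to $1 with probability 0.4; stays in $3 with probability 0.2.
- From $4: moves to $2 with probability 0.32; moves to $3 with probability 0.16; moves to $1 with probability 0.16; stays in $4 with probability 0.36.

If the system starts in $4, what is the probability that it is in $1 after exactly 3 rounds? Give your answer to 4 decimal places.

0.2406

Propagate the distribution vector 3 rounds from $4.
After 0 rounds: (0.0000, 0.0000, 0.0000, 1.0000)
After 1 round: (0.1600, 0.3200, 0.1600, 0.3600)
After 2 rounds: (0.1984, 0.2368, 0.2560, 0.3088)
After 3 rounds: (0.2406, 0.2355, 0.2429, 0.2809)
P(in $1 after 3 rounds) = 0.2406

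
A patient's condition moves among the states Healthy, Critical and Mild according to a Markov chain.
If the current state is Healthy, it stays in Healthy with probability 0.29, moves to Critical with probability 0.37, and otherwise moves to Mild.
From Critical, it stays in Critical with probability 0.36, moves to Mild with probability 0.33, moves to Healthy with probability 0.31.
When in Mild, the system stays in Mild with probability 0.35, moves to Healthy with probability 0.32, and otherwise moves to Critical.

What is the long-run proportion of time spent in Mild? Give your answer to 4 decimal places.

0.3399

Let the stationary distribution be π with π = πP and π_1 + π_2 + π_3 = 1.
π_1 = 0.29·π_1 + 0.31·π_2 + 0.32·π_3
π_2 = 0.37·π_1 + 0.36·π_2 + 0.33·π_3
Solving with the normalization constraint gives π = (0.3073, 0.3529, 0.3399).
So the stationary probability of Mild is 0.3399.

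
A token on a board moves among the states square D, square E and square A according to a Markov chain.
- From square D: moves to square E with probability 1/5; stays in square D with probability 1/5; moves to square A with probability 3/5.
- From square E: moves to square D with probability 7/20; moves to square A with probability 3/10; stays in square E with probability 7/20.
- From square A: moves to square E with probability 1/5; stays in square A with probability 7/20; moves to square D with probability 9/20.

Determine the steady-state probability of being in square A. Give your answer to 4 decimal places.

0.4235

Let the stationary distribution be π with π = πP and π_1 + π_2 + π_3 = 1.
π_1 = 0.2·π_1 + 0.35·π_2 + 0.45·π_3
π_2 = 0.2·π_1 + 0.35·π_2 + 0.2·π_3
Solving with the normalization constraint gives π = (0.3412, 0.2353, 0.4235).
So the stationary probability of square A is 0.4235.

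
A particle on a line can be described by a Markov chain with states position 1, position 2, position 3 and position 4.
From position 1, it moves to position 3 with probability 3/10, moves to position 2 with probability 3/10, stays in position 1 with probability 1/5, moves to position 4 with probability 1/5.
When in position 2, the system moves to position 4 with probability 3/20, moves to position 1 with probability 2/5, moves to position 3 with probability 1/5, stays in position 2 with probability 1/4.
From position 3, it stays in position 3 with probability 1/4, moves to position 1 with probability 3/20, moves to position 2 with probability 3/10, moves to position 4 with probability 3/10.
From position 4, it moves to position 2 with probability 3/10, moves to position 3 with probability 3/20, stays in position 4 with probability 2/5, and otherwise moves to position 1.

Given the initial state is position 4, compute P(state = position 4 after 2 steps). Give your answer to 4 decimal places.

Propagate the distribution vector 2 steps from position 4.
After 0 steps: (0.0000, 0.0000, 0.0000, 1.0000)
After 1 step: (0.1500, 0.3000, 0.1500, 0.4000)
After 2 steps: (0.2325, 0.2850, 0.2025, 0.2800)
P(in position 4 after 2 steps) = 0.2800

0.2800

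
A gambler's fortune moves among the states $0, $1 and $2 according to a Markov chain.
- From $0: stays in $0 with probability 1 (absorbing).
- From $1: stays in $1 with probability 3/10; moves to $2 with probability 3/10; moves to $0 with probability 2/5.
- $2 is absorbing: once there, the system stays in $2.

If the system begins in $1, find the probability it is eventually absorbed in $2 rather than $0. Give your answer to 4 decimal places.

0.4286

Let h(s) be the probability of absorption at $2 starting from transient state s. Then h($2) = 1 and h($0) = 0. By first-step analysis:
h($1) = 0.4·0 + 0.3·h($1) + 0.3·1
Solving: h($1) = 0.4286.
Starting from $1, the probability is 0.4286.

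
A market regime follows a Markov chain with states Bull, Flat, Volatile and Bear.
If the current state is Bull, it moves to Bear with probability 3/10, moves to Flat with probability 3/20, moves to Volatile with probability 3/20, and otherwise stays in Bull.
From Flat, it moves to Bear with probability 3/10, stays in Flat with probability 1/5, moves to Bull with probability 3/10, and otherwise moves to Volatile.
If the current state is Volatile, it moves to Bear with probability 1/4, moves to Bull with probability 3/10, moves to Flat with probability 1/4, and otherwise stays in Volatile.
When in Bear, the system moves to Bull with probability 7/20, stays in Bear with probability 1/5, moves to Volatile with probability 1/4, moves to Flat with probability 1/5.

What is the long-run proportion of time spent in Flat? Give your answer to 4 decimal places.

0.1924

Let the stationary distribution be π with π = πP and π_1 + π_2 + π_3 + π_4 = 1.
π_1 = 0.4·π_1 + 0.3·π_2 + 0.3·π_3 + 0.35·π_4
π_2 = 0.15·π_1 + 0.2·π_2 + 0.25·π_3 + 0.2·π_4
π_3 = 0.15·π_1 + 0.2·π_2 + 0.2·π_3 + 0.25·π_4
Solving with the normalization constraint gives π = (0.3480, 0.1924, 0.1958, 0.2638).
So the stationary probability of Flat is 0.1924.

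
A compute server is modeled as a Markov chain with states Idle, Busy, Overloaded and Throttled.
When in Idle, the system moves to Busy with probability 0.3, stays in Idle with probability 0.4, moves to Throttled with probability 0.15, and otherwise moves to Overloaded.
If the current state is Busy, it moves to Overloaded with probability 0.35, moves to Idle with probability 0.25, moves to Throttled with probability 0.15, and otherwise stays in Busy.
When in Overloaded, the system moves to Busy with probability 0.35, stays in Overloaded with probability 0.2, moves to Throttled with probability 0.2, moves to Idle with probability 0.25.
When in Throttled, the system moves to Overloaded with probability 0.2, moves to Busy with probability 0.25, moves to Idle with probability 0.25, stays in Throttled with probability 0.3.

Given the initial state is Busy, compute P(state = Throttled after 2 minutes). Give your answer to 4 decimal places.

Propagate the distribution vector 2 minutes from Busy.
After 0 minutes: (0.0000, 1.0000, 0.0000, 0.0000)
After 1 minute: (0.2500, 0.2500, 0.3500, 0.1500)
After 2 minutes: (0.2875, 0.2975, 0.2250, 0.1900)
P(in Throttled after 2 minutes) = 0.1900

0.1900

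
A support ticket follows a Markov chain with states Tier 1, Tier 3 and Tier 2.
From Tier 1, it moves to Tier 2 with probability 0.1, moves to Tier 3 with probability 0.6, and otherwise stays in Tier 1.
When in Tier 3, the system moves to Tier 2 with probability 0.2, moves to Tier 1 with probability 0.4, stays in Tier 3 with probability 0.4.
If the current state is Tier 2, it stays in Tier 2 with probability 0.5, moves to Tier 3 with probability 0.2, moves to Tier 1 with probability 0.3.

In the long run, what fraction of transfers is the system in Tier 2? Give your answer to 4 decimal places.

0.2368

Let the stationary distribution be π with π = πP and π_1 + π_2 + π_3 = 1.
π_1 = 0.3·π_1 + 0.4·π_2 + 0.3·π_3
π_2 = 0.6·π_1 + 0.4·π_2 + 0.2·π_3
Solving with the normalization constraint gives π = (0.3421, 0.4211, 0.2368).
So the stationary probability of Tier 2 is 0.2368.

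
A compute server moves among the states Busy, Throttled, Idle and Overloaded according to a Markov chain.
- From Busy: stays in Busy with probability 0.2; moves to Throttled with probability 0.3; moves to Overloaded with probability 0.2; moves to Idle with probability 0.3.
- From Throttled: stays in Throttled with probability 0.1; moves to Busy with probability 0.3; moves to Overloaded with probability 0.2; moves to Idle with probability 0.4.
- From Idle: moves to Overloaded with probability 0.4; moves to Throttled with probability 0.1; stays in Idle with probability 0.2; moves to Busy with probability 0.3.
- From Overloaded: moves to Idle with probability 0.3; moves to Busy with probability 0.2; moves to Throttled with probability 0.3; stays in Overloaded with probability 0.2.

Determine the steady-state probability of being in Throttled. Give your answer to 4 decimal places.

Let the stationary distribution be π with π = πP and π_1 + π_2 + π_3 + π_4 = 1.
π_1 = 0.2·π_1 + 0.3·π_2 + 0.3·π_3 + 0.2·π_4
π_2 = 0.3·π_1 + 0.1·π_2 + 0.1·π_3 + 0.3·π_4
π_3 = 0.3·π_1 + 0.4·π_2 + 0.2·π_3 + 0.3·π_4
Solving with the normalization constraint gives π = (0.2493, 0.2015, 0.2910, 0.2582).
So the stationary probability of Throttled is 0.2015.

0.2015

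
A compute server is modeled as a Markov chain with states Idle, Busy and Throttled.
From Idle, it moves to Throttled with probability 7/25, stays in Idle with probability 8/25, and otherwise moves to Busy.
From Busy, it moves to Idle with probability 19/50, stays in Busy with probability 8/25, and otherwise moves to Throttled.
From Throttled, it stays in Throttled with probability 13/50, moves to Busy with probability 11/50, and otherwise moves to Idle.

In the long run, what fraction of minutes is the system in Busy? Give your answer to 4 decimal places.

Let the stationary distribution be π with π = πP and π_1 + π_2 + π_3 = 1.
π_1 = 0.32·π_1 + 0.38·π_2 + 0.52·π_3
π_2 = 0.4·π_1 + 0.32·π_2 + 0.22·π_3
Solving with the normalization constraint gives π = (0.3956, 0.3236, 0.2809).
So the stationary probability of Busy is 0.3236.

0.3236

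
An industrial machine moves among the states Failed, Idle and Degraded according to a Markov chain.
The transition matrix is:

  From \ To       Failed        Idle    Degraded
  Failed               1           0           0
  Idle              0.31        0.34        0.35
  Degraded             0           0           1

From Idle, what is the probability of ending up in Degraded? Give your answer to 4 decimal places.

Let h(s) be the probability of absorption at Degraded starting from transient state s. Then h(Degraded) = 1 and h(Failed) = 0. By first-step analysis:
h(Idle) = 0.31·0 + 0.34·h(Idle) + 0.35·1
Solving: h(Idle) = 0.5303.
Starting from Idle, the probability is 0.5303.

0.5303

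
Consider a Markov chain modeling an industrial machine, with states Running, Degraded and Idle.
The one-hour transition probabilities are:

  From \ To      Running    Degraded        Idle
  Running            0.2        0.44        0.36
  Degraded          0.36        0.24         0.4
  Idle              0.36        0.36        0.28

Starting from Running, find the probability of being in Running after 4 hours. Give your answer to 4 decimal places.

0.3108

Propagate the distribution vector 4 hours from Running.
After 0 hours: (1.0000, 0.0000, 0.0000)
After 1 hour: (0.2000, 0.4400, 0.3600)
After 2 hours: (0.3280, 0.3232, 0.3488)
After 3 hours: (0.3075, 0.3475, 0.3450)
After 4 hours: (0.3108, 0.3429, 0.3463)
P(in Running after 4 hours) = 0.3108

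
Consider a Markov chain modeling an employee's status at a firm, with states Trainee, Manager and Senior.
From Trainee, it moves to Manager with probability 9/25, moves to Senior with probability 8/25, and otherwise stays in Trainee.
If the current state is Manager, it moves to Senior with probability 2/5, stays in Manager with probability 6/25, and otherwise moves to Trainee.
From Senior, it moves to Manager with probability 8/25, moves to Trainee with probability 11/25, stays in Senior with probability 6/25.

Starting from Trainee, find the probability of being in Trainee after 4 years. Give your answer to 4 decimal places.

Propagate the distribution vector 4 years from Trainee.
After 0 years: (1.0000, 0.0000, 0.0000)
After 1 year: (0.3200, 0.3600, 0.3200)
After 2 years: (0.3728, 0.3040, 0.3232)
After 3 years: (0.3709, 0.3106, 0.3185)
After 4 years: (0.3706, 0.3100, 0.3194)
P(in Trainee after 4 years) = 0.3706

0.3706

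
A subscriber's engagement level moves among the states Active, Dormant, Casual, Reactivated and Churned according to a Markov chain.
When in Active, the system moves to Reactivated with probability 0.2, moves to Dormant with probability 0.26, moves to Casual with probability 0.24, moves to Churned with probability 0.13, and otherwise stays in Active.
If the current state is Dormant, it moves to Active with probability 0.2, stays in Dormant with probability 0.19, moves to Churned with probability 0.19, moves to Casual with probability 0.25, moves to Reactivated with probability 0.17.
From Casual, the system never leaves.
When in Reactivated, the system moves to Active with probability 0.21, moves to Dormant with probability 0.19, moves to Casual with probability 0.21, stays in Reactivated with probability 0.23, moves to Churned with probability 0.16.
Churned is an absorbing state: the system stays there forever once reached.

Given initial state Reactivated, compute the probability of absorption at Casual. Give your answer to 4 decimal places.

Let h(s) be the probability of absorption at Casual starting from transient state s. Then h(Casual) = 1 and h(Churned) = 0. By first-step analysis:
h(Active) = 0.17·h(Active) + 0.26·h(Dormant) + 0.24·1 + 0.2·h(Reactivated) + 0.13·0
h(Dormant) = 0.2·h(Active) + 0.19·h(Dormant) + 0.25·1 + 0.17·h(Reactivated) + 0.19·0
h(Reactivated) = 0.21·h(Active) + 0.19·h(Dormant) + 0.21·1 + 0.23·h(Reactivated) + 0.16·0
Solving: h(Active) = 0.6121, h(Dormant) = 0.5822, h(Reactivated) = 0.5833.
Starting from Reactivated, the probability is 0.5833.

0.5833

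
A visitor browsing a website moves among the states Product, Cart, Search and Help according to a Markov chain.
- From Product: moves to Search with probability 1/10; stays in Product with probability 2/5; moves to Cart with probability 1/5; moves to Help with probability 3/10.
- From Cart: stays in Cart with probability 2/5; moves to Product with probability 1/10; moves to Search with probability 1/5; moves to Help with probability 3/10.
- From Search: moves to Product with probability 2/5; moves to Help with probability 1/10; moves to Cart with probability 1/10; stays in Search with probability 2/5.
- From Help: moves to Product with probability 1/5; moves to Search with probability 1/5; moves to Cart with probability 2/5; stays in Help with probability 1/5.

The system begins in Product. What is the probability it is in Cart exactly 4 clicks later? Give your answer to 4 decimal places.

Propagate the distribution vector 4 clicks from Product.
After 0 clicks: (1.0000, 0.0000, 0.0000, 0.0000)
After 1 click: (0.4000, 0.2000, 0.1000, 0.3000)
After 2 clicks: (0.2800, 0.2900, 0.1800, 0.2500)
After 3 clicks: (0.2630, 0.2900, 0.2080, 0.2390)
After 4 clicks: (0.2652, 0.2850, 0.2153, 0.2345)
P(in Cart after 4 clicks) = 0.2850

0.2850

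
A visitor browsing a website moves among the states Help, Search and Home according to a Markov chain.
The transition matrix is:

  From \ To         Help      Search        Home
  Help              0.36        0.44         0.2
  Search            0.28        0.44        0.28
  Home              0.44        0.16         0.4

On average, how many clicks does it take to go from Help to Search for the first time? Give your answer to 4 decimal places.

2.7027

Let t(s) be the expected number of clicks to first reach Search from state s, with t(Search) = 0. Conditioning on the first click:
t(Help) = 1 + 0.36·t(Help) + 0.2·t(Home)
t(Home) = 1 + 0.44·t(Help) + 0.4·t(Home)
Solving: t(Help) = 2.7027, t(Home) = 3.6486.
Expected clicks from Help to Search: 2.7027.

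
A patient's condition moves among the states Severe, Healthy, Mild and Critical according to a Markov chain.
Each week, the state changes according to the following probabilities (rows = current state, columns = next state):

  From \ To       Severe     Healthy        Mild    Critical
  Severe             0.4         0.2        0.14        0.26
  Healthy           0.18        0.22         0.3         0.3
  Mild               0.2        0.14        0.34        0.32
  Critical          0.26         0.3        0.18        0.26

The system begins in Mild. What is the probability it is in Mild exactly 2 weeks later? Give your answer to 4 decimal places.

0.2432

Propagate the distribution vector 2 weeks from Mild.
After 0 weeks: (0.0000, 0.0000, 1.0000, 0.0000)
After 1 week: (0.2000, 0.1400, 0.3400, 0.3200)
After 2 weeks: (0.2564, 0.2144, 0.2432, 0.2860)
P(in Mild after 2 weeks) = 0.2432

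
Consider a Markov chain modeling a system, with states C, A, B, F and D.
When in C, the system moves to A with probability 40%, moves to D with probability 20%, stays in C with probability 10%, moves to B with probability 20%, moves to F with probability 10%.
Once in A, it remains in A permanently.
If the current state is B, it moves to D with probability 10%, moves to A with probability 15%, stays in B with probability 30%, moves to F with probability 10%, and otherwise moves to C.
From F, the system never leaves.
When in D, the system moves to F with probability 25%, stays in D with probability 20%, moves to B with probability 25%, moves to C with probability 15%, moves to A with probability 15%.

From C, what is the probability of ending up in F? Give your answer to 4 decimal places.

Let h(s) be the probability of absorption at F starting from transient state s. Then h(F) = 1 and h(A) = 0. By first-step analysis:
h(C) = 0.1·h(C) + 0.4·0 + 0.2·h(B) + 0.1·1 + 0.2·h(D)
h(B) = 0.35·h(C) + 0.15·0 + 0.3·h(B) + 0.1·1 + 0.1·h(D)
h(D) = 0.15·h(C) + 0.15·0 + 0.25·h(B) + 0.25·1 + 0.2·h(D)
Solving: h(C) = 0.2982, h(B) = 0.3607, h(D) = 0.4811.
Starting from C, the probability is 0.2982.

0.2982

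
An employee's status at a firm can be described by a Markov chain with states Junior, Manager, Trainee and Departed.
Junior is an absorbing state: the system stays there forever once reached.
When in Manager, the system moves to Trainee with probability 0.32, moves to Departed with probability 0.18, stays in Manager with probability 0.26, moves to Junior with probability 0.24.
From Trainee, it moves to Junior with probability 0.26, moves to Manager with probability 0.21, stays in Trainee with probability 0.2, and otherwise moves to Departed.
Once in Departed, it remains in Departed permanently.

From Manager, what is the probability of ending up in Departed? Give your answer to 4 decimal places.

Let h(s) be the probability of absorption at Departed starting from transient state s. Then h(Departed) = 1 and h(Junior) = 0. By first-step analysis:
h(Manager) = 0.24·0 + 0.26·h(Manager) + 0.32·h(Trainee) + 0.18·1
h(Trainee) = 0.26·0 + 0.21·h(Manager) + 0.2·h(Trainee) + 0.33·1
Solving: h(Manager) = 0.4756, h(Trainee) = 0.5373.
Starting from Manager, the probability is 0.4756.

0.4756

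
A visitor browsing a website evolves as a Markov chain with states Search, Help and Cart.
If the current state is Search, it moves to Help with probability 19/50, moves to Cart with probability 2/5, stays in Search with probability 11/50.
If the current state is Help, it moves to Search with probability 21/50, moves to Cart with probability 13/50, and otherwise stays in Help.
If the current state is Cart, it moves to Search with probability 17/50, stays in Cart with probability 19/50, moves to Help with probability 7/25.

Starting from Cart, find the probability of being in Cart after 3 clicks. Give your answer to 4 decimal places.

Propagate the distribution vector 3 clicks from Cart.
After 0 clicks: (0.0000, 0.0000, 1.0000)
After 1 click: (0.3400, 0.2800, 0.3800)
After 2 clicks: (0.3216, 0.3252, 0.3532)
After 3 clicks: (0.3274, 0.3252, 0.3474)
P(in Cart after 3 clicks) = 0.3474

0.3474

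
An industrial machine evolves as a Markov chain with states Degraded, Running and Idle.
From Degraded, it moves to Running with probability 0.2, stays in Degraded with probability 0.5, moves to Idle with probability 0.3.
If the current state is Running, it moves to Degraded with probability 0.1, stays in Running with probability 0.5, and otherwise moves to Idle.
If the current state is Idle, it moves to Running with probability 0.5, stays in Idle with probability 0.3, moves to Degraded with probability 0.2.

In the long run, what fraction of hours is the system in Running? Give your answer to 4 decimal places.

Let the stationary distribution be π with π = πP and π_1 + π_2 + π_3 = 1.
π_1 = 0.5·π_1 + 0.1·π_2 + 0.2·π_3
π_2 = 0.2·π_1 + 0.5·π_2 + 0.5·π_3
Solving with the normalization constraint gives π = (0.2239, 0.4328, 0.3433).
So the stationary probability of Running is 0.4328.

0.4328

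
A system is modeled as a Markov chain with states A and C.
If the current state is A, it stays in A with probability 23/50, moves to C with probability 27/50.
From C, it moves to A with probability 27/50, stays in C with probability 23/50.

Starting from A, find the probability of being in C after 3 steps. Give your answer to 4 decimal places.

0.5003

Propagate the distribution vector 3 steps from A.
After 0 steps: (1.0000, 0.0000)
After 1 step: (0.4600, 0.5400)
After 2 steps: (0.5032, 0.4968)
After 3 steps: (0.4997, 0.5003)
P(in C after 3 steps) = 0.5003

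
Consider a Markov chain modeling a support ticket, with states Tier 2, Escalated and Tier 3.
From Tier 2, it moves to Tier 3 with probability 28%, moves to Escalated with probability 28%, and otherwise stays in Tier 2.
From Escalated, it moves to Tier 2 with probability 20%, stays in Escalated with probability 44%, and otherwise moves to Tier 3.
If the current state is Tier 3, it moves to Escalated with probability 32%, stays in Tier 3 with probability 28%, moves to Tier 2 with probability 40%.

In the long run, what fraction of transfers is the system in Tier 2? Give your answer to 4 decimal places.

0.3442

Let the stationary distribution be π with π = πP and π_1 + π_2 + π_3 = 1.
π_1 = 0.44·π_1 + 0.2·π_2 + 0.4·π_3
π_2 = 0.28·π_1 + 0.44·π_2 + 0.32·π_3
Solving with the normalization constraint gives π = (0.3442, 0.3480, 0.3078).
So the stationary probability of Tier 2 is 0.3442.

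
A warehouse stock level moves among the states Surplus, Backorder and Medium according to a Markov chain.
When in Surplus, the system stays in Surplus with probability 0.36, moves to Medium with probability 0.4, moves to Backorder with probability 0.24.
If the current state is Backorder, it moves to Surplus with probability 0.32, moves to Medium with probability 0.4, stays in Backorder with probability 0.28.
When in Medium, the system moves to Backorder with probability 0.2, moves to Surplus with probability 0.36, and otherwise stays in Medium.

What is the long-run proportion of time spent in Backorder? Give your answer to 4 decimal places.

Let the stationary distribution be π with π = πP and π_1 + π_2 + π_3 = 1.
π_1 = 0.36·π_1 + 0.32·π_2 + 0.36·π_3
π_2 = 0.24·π_1 + 0.28·π_2 + 0.2·π_3
Solving with the normalization constraint gives π = (0.3507, 0.2326, 0.4167).
So the stationary probability of Backorder is 0.2326.

0.2326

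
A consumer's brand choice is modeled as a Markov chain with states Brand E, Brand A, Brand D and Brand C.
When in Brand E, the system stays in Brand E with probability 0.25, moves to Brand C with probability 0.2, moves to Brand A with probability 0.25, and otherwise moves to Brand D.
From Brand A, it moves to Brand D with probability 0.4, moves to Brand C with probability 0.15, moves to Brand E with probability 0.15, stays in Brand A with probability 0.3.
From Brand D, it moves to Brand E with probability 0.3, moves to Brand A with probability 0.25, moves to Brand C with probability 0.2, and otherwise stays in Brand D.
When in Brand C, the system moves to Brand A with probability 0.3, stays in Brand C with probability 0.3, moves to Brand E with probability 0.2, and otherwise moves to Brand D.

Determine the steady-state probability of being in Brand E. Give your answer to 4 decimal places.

0.2268

Let the stationary distribution be π with π = πP and π_1 + π_2 + π_3 + π_4 = 1.
π_1 = 0.25·π_1 + 0.15·π_2 + 0.3·π_3 + 0.2·π_4
π_2 = 0.25·π_1 + 0.3·π_2 + 0.25·π_3 + 0.3·π_4
π_3 = 0.3·π_1 + 0.4·π_2 + 0.25·π_3 + 0.2·π_4
Solving with the normalization constraint gives π = (0.2268, 0.2741, 0.2921, 0.2070).
So the stationary probability of Brand E is 0.2268.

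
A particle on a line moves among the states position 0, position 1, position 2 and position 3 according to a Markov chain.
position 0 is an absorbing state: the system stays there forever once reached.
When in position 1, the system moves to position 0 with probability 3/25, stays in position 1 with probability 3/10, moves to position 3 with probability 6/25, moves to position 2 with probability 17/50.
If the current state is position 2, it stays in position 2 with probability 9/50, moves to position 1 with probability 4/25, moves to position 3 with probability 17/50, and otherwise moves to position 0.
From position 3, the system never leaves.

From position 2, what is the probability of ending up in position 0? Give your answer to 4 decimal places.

Let h(s) be the probability of absorption at position 0 starting from transient state s. Then h(position 0) = 1 and h(position 3) = 0. By first-step analysis:
h(position 1) = 0.12·1 + 0.3·h(position 1) + 0.34·h(position 2) + 0.24·0
h(position 2) = 0.32·1 + 0.16·h(position 1) + 0.18·h(position 2) + 0.34·0
Solving: h(position 1) = 0.3988, h(position 2) = 0.4681.
Starting from position 2, the probability is 0.4681.

0.4681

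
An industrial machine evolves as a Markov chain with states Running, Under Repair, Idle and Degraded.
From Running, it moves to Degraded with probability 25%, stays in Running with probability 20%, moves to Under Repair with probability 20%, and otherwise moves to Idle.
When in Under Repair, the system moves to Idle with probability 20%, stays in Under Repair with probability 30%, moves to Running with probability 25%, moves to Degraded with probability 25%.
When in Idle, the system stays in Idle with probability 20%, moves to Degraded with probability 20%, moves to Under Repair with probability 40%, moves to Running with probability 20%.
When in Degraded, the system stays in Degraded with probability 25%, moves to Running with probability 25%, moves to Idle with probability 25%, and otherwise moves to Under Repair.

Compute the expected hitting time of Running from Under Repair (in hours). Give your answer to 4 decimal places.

4.1771

Let t(s) be the expected number of hours to first reach Running from state s, with t(Running) = 0. Conditioning on the first hour:
t(Under Repair) = 1 + 0.3·t(Under Repair) + 0.2·t(Idle) + 0.25·t(Degraded)
t(Idle) = 1 + 0.4·t(Under Repair) + 0.2·t(Idle) + 0.2·t(Degraded)
t(Degraded) = 1 + 0.25·t(Under Repair) + 0.25·t(Idle) + 0.25·t(Degraded)
Solving: t(Under Repair) = 4.1771, t(Idle) = 4.3854, t(Degraded) = 4.1875.
Expected hours from Under Repair to Running: 4.1771.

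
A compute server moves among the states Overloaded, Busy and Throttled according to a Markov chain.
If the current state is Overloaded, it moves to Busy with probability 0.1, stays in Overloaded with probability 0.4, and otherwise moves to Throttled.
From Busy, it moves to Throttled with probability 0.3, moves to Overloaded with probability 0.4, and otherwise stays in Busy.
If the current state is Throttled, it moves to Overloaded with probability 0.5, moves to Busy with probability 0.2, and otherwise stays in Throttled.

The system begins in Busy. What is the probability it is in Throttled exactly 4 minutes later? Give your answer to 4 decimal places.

Propagate the distribution vector 4 minutes from Busy.
After 0 minutes: (0.0000, 1.0000, 0.0000)
After 1 minute: (0.4000, 0.3000, 0.3000)
After 2 minutes: (0.4300, 0.1900, 0.3800)
After 3 minutes: (0.4380, 0.1760, 0.3860)
After 4 minutes: (0.4386, 0.1738, 0.3876)
P(in Throttled after 4 minutes) = 0.3876

0.3876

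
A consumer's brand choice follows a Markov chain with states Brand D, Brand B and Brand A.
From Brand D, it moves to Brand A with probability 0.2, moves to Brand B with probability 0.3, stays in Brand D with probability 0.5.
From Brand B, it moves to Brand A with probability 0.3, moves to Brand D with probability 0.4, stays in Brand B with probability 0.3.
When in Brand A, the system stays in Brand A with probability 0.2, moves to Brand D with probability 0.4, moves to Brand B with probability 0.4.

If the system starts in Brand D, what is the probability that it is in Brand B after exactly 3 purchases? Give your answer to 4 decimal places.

Propagate the distribution vector 3 purchases from Brand D.
After 0 purchases: (1.0000, 0.0000, 0.0000)
After 1 purchase: (0.5000, 0.3000, 0.2000)
After 2 purchases: (0.4500, 0.3200, 0.2300)
After 3 purchases: (0.4450, 0.3230, 0.2320)
P(in Brand B after 3 purchases) = 0.3230

0.3230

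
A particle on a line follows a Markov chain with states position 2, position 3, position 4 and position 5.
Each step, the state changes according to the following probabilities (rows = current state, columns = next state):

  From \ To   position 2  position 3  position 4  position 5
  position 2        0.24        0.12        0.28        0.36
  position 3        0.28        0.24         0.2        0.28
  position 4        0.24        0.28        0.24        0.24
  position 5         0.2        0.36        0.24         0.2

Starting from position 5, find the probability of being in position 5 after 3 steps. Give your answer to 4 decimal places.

0.2687

Propagate the distribution vector 3 steps from position 5.
After 0 steps: (0.0000, 0.0000, 0.0000, 1.0000)
After 1 step: (0.2000, 0.3600, 0.2400, 0.2000)
After 2 steps: (0.2464, 0.2496, 0.2336, 0.2704)
After 3 steps: (0.2392, 0.2522, 0.2399, 0.2687)
P(in position 5 after 3 steps) = 0.2687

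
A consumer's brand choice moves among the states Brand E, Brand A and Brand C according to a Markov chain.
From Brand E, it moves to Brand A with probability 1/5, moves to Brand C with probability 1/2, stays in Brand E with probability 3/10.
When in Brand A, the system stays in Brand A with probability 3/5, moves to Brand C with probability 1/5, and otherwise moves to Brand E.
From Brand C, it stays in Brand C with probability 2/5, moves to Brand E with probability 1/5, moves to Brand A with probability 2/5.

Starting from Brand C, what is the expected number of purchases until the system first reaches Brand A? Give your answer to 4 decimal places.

Let t(s) be the expected number of purchases to first reach Brand A from state s, with t(Brand A) = 0. Conditioning on the first purchase:
t(Brand E) = 1 + 0.3·t(Brand E) + 0.5·t(Brand C)
t(Brand C) = 1 + 0.2·t(Brand E) + 0.4·t(Brand C)
Solving: t(Brand E) = 3.4375, t(Brand C) = 2.8125.
Expected purchases from Brand C to Brand A: 2.8125.

2.8125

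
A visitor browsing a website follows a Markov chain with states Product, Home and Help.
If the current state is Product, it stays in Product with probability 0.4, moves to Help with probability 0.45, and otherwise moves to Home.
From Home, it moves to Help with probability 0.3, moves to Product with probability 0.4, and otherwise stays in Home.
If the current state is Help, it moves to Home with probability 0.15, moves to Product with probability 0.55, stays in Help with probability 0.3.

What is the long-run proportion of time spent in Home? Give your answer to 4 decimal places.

0.1765

Let the stationary distribution be π with π = πP and π_1 + π_2 + π_3 = 1.
π_1 = 0.4·π_1 + 0.4·π_2 + 0.55·π_3
π_2 = 0.15·π_1 + 0.3·π_2 + 0.15·π_3
Solving with the normalization constraint gives π = (0.4552, 0.1765, 0.3683).
So the stationary probability of Home is 0.1765.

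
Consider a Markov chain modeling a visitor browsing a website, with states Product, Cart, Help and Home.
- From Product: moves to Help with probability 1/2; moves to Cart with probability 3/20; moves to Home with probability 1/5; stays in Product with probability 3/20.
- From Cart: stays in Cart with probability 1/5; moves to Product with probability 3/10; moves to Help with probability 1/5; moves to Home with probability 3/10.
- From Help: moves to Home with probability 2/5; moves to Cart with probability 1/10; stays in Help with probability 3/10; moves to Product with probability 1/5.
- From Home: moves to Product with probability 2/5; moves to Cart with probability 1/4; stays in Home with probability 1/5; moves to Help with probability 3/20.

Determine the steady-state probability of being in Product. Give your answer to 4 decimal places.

Let the stationary distribution be π with π = πP and π_1 + π_2 + π_3 + π_4 = 1.
π_1 = 0.15·π_1 + 0.3·π_2 + 0.2·π_3 + 0.4·π_4
π_2 = 0.15·π_1 + 0.2·π_2 + 0.1·π_3 + 0.25·π_4
π_3 = 0.5·π_1 + 0.2·π_2 + 0.3·π_3 + 0.15·π_4
Solving with the normalization constraint gives π = (0.2593, 0.1715, 0.2933, 0.2758).
So the stationary probability of Product is 0.2593.

0.2593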